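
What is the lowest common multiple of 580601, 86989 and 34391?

lcm(580601, 86989) = 580601·86989/gcd = 50505900389/2023 = 24965843
lcm(24965843, 34391) = 24965843·34391/gcd = 858600306613/2023 = 424419331

424419331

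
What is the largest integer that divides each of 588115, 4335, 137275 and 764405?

1445

gcd(588115, 4335): 588115 = 135·4335 + 2890; 4335 = 1·2890 + 1445; 2890 = 2·1445 + 0 → 1445
gcd(1445, 137275): 137275 = 95·1445 + 0 → 1445
gcd(1445, 764405): 764405 = 529·1445 + 0 → 1445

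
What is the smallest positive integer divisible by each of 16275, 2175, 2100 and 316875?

7976377500

16275 = 3 · 5² · 7 · 31; 2175 = 3 · 5² · 29; 2100 = 2² · 3 · 5² · 7; 316875 = 3 · 5⁴ · 13²
lcm takes max exponent of each prime: 2² · 3 · 5⁴ · 7 · 13² · 29 · 31 = 7976377500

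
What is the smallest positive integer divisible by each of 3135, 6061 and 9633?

15364635

lcm(3135, 6061) = 3135·6061/gcd = 19001235/209 = 90915
lcm(90915, 9633) = 90915·9633/gcd = 875784195/57 = 15364635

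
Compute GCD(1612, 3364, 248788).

gcd(1612, 3364): 3364 = 2·1612 + 140; 1612 = 11·140 + 72; 140 = 1·72 + 68; 72 = 1·68 + 4; 68 = 17·4 + 0 → 4
gcd(4, 248788): 248788 = 62197·4 + 0 → 4

4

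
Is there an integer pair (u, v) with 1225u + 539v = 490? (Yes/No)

Yes

By Bézout, 1225u + 539v = 490 has integer solutions iff gcd(1225, 539) | 490.
Euclid: 1225 = 2·539 + 147; 539 = 3·147 + 98; 147 = 1·98 + 49; 98 = 2·49 + 0. gcd = 49; 490 mod 49 = 0. Yes.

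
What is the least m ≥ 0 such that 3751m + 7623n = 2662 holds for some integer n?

gcd(3751, 7623) = 121 (Euclid: 7623 = 2·3751 + 121; 3751 = 31·121 + 0), and 121 | 2662.
Extended Euclid: 3751·(-2) + 7623·(1) = 121. Scale by 22: m₀ = -44.
General solution m = m₀ + 63t; reducing mod 63 gives m = 19 (and n = -9).

19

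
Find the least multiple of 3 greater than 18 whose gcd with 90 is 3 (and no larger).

21

Multiples of 3 above 18: 3·7, 3·8, … . Need the cofactor coprime to 90/3 = 30.
Checking s = 7, 8, … the first with gcd(s, 30) = 1 is s = 7, giving 21.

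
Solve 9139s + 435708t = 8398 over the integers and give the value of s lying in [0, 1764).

430

Reduce mod 435708: 9139s ≡ 8398 (mod 435708). With g = gcd(9139, 435708) = 247 dividing 8398, divide through: 37s ≡ 34 (mod 1764).
Since gcd(37, 1764) = 1, s ≡ 34·(37)⁻¹ ≡ 430 (mod 1764). Smallest non-negative: 430.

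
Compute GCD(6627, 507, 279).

3

6627 = 3 · 47²; 507 = 3 · 13²; 279 = 3² · 31
gcd takes min exponent of each prime: 3 = 3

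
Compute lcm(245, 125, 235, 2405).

138467875

lcm(245, 125) = 245·125/gcd = 30625/5 = 6125
lcm(6125, 235) = 6125·235/gcd = 1439375/5 = 287875
lcm(287875, 2405) = 287875·2405/gcd = 692339375/5 = 138467875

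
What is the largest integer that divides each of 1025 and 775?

25

1025 = 5² · 41
775 = 5² · 31
Common: 5² = 25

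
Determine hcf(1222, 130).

26

1222 = 2 · 13 · 47
130 = 2 · 5 · 13
Common: 2 · 13 = 26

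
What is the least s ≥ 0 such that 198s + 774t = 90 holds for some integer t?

20

gcd(198, 774) = 18 (Euclid: 774 = 3·198 + 180; 198 = 1·180 + 18; 180 = 10·18 + 0), and 18 | 90.
Extended Euclid: 198·(4) + 774·(-1) = 18. Scale by 5: s₀ = 20.
General solution s = s₀ + 43k; reducing mod 43 gives s = 20 (and t = -5).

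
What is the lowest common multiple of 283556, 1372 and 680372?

337616234956

283556 = 2² · 7 · 13 · 19 · 41; 1372 = 2² · 7³; 680372 = 2² · 7 · 11 · 47²
lcm takes max exponent of each prime: 2² · 7³ · 11 · 13 · 19 · 41 · 47² = 337616234956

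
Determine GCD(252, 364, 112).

252 = 2² · 3² · 7; 364 = 2² · 7 · 13; 112 = 2⁴ · 7
gcd takes min exponent of each prime: 2² · 7 = 28

28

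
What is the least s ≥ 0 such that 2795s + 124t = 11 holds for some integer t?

89

gcd(2795, 124) = 1 (Euclid: 2795 = 22·124 + 67; 124 = 1·67 + 57; 67 = 1·57 + 10; 57 = 5·10 + 7; 10 = 1·7 + 3; 7 = 2·3 + 1; 3 = 3·1 + 0), and 1 | 11.
Extended Euclid: 2795·(-37) + 124·(834) = 1. Scale by 11: s₀ = -407.
General solution s = s₀ + 124k; reducing mod 124 gives s = 89 (and t = -2006).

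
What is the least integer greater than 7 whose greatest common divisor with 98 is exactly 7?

21

98 = 7·14. Any m with gcd(m, 98) = 7 is a multiple of 7, say 7s, with s coprime to 14.
Need s > 7/7, so s ≥ 2. First s ≥ 2 with gcd(s, 14) = 1 is s = 3. Thus m = 7·3 = 21.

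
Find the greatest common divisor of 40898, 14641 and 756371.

121

40898 = 2 · 11² · 13²; 14641 = 11⁴; 756371 = 7 · 11² · 19 · 47
gcd takes min exponent of each prime: 11² = 121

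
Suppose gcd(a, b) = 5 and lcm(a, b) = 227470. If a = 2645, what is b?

430

a·b = gcd·lcm = 5·227470 = 1137350, so b = 1137350/2645 = 430.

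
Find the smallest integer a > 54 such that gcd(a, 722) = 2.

722 = 2·361. Any a with gcd(a, 722) = 2 is a multiple of 2, say 2s, with s coprime to 361.
Need s > 54/2, so s ≥ 28. First s ≥ 28 with gcd(s, 361) = 1 is s = 28. Thus a = 2·28 = 56.

56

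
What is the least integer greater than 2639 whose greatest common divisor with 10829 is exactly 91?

2730

10829 = 91·119. Any m with gcd(m, 10829) = 91 is a multiple of 91, say 91s, with s coprime to 119.
Need s > 2639/91, so s ≥ 30. First s ≥ 30 with gcd(s, 119) = 1 is s = 30. Thus m = 91·30 = 2730.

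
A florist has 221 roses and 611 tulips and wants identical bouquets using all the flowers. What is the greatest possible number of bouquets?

13

221 = 13 · 17
611 = 13 · 47
Common: 13 = 13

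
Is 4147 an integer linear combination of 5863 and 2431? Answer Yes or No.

By Bézout, 5863p + 2431q = 4147 has integer solutions iff gcd(5863, 2431) | 4147.
Euclid: 5863 = 2·2431 + 1001; 2431 = 2·1001 + 429; 1001 = 2·429 + 143; 429 = 3·143 + 0. gcd = 143; 4147 mod 143 = 0. Yes.

Yes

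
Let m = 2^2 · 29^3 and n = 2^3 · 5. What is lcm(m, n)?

975560

max exponent per prime: 2^3 · 5 · 29^3 = 975560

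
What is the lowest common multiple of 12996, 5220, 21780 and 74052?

3876251940

12996 = 2² · 3² · 19²; 5220 = 2² · 3² · 5 · 29; 21780 = 2² · 3² · 5 · 11²; 74052 = 2² · 3² · 11² · 17
lcm takes max exponent of each prime: 2² · 3² · 5 · 11² · 17 · 19² · 29 = 3876251940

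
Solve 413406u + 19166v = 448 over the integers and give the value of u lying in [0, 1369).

Euclid: 413406 = 21·19166 + 10920; 19166 = 1·10920 + 8246; 10920 = 1·8246 + 2674; 8246 = 3·2674 + 224; 2674 = 11·224 + 210; 224 = 1·210 + 14; 210 = 15·14 + 0 → gcd = 14; 448 = 14·32.
Back-substitution yields 413406·(-86) + 19166·(1855) = 14, so one solution is u = -86·32 = -2752, v = 1855·32 = 59360.
Solutions in u differ by 19166/14 = 1369; the one in [0, 1369) is -2752 mod 1369 = 1355.

1355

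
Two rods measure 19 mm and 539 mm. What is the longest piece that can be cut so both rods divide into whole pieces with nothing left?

1

Euclid: 539 = 28·19 + 7; 19 = 2·7 + 5; 7 = 1·5 + 2; 5 = 2·2 + 1; 2 = 2·1 + 0. Last nonzero remainder: 1.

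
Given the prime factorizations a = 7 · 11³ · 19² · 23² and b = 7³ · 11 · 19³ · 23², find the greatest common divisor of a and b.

min exponent per shared prime: 7 · 11 · 19² · 23² = 14704613

14704613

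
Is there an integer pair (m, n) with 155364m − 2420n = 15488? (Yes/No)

Yes

gcd(155364, 2420): 155364 = 64·2420 + 484; 2420 = 5·484 + 0 → 484
484 divides 15488, so a solution exists.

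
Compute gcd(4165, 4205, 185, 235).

5

gcd(4165, 4205): 4205 = 1·4165 + 40; 4165 = 104·40 + 5; 40 = 8·5 + 0 → 5
gcd(5, 185): 185 = 37·5 + 0 → 5
gcd(5, 235): 235 = 47·5 + 0 → 5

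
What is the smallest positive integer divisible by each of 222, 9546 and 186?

lcm(222, 9546) = 222·9546/gcd = 2119212/222 = 9546
lcm(9546, 186) = 9546·186/gcd = 1775556/6 = 295926

295926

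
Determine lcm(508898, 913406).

508898 = 2 · 13 · 23² · 37; 913406 = 2 · 13 · 19 · 43²
max exponents: 2 · 13 · 19 · 23² · 37 · 43² = 17878095638

17878095638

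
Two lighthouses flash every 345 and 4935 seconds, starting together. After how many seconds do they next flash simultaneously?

113505

345 = 3 · 5 · 23; 4935 = 3 · 5 · 7 · 47
max exponents: 3 · 5 · 7 · 23 · 47 = 113505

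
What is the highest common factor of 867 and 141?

Euclid: 867 = 6·141 + 21; 141 = 6·21 + 15; 21 = 1·15 + 6; 15 = 2·6 + 3; 6 = 2·3 + 0. Last nonzero remainder: 3.

3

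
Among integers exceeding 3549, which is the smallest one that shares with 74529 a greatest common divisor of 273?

4368

Multiples of 273 above 3549: 273·14, 273·15, … . Need the cofactor coprime to 74529/273 = 273.
Checking s = 14, 15, … the first with gcd(s, 273) = 1 is s = 16, giving 4368.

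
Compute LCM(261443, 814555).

1789577335

261443 = 7 · 13³ · 17; 814555 = 5 · 7 · 17 · 37²
max exponents: 5 · 7 · 13³ · 17 · 37² = 1789577335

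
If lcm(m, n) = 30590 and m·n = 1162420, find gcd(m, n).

From gcd × lcm = mn: gcd = 1162420 / 30590 = 38.

38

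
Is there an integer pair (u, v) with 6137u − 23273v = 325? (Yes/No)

No

By Bézout, 6137u − 23273v = 325 has integer solutions iff gcd(6137, 23273) | 325.
Euclid: 23273 = 3·6137 + 4862; 6137 = 1·4862 + 1275; 4862 = 3·1275 + 1037; 1275 = 1·1037 + 238; 1037 = 4·238 + 85; 238 = 2·85 + 68; 85 = 1·68 + 17; 68 = 4·17 + 0. gcd = 17; 325 mod 17 = 2. No.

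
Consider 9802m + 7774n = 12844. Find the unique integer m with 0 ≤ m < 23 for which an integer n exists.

14

gcd(9802, 7774) = 338 (Euclid: 9802 = 1·7774 + 2028; 7774 = 3·2028 + 1690; 2028 = 1·1690 + 338; 1690 = 5·338 + 0), and 338 | 12844.
Extended Euclid: 9802·(4) + 7774·(-5) = 338. Scale by 38: m₀ = 152.
General solution m = m₀ + 23t; reducing mod 23 gives m = 14 (and n = -16).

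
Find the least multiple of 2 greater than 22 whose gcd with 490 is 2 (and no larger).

24

Multiples of 2 above 22: 2·12, 2·13, … . Need the cofactor coprime to 490/2 = 245.
Checking s = 12, 13, … the first with gcd(s, 245) = 1 is s = 12, giving 24.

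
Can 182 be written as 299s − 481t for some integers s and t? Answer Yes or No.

gcd(299, 481): 481 = 1·299 + 182; 299 = 1·182 + 117; 182 = 1·117 + 65; 117 = 1·65 + 52; 65 = 1·52 + 13; 52 = 4·13 + 0 → 13
13 divides 182, so a solution exists.

Yes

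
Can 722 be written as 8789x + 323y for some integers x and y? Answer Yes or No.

By Bézout, 8789x + 323y = 722 has integer solutions iff gcd(8789, 323) | 722.
Euclid: 8789 = 27·323 + 68; 323 = 4·68 + 51; 68 = 1·51 + 17; 51 = 3·17 + 0. gcd = 17; 722 mod 17 = 8. No.

No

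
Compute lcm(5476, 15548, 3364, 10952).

lcm(5476, 15548) = 5476·15548/gcd = 85140848/4 = 21285212
lcm(21285212, 3364) = 21285212·3364/gcd = 71603453168/4 = 17900863292
lcm(17900863292, 10952) = 17900863292·10952/gcd = 196050254773984/5476 = 35801726584

35801726584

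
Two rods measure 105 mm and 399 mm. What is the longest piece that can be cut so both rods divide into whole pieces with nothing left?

105 = 3 · 5 · 7
399 = 3 · 7 · 19
Common: 3 · 7 = 21

21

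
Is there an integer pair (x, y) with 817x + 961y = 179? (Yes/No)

Yes

gcd(817, 961): 961 = 1·817 + 144; 817 = 5·144 + 97; 144 = 1·97 + 47; 97 = 2·47 + 3; 47 = 15·3 + 2; 3 = 1·2 + 1; 2 = 2·1 + 0 → 1
1 divides 179, so a solution exists.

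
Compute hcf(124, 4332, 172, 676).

4

gcd(124, 4332): 4332 = 34·124 + 116; 124 = 1·116 + 8; 116 = 14·8 + 4; 8 = 2·4 + 0 → 4
gcd(4, 172): 172 = 43·4 + 0 → 4
gcd(4, 676): 676 = 169·4 + 0 → 4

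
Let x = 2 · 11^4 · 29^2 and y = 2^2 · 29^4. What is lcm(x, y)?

41421204484

max exponent per prime: 2^2 · 11^4 · 29^4 = 41421204484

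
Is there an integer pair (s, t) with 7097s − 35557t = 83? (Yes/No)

gcd(7097, 35557): 35557 = 5·7097 + 72; 7097 = 98·72 + 41; 72 = 1·41 + 31; 41 = 1·31 + 10; 31 = 3·10 + 1; 10 = 10·1 + 0 → 1
1 divides 83, so a solution exists.

Yes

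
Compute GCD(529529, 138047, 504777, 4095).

91

gcd(529529, 138047): 529529 = 3·138047 + 115388; 138047 = 1·115388 + 22659; 115388 = 5·22659 + 2093; 22659 = 10·2093 + 1729; 2093 = 1·1729 + 364; 1729 = 4·364 + 273; 364 = 1·273 + 91; 273 = 3·91 + 0 → 91
gcd(91, 504777): 504777 = 5547·91 + 0 → 91
gcd(91, 4095): 4095 = 45·91 + 0 → 91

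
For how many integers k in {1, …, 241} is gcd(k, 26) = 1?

Prime factors of 26: 2, 13. Count integers ≤ 241 divisible by none of them.
By inclusion–exclusion: 241 − ⌊241/2⌋ − ⌊241/13⌋ + ⌊241/26⌋ = 112.

112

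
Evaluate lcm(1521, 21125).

1521 = 3² · 13²; 21125 = 5³ · 13²
max exponents: 3² · 5³ · 13² = 190125

190125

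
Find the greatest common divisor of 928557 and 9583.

Euclid: 928557 = 96·9583 + 8589; 9583 = 1·8589 + 994; 8589 = 8·994 + 637; 994 = 1·637 + 357; 637 = 1·357 + 280; 357 = 1·280 + 77; 280 = 3·77 + 49; 77 = 1·49 + 28; 49 = 1·28 + 21; 28 = 1·21 + 7; 21 = 3·7 + 0. Last nonzero remainder: 7.

7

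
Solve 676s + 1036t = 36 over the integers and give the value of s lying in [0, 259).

233

Euclid: 1036 = 1·676 + 360; 676 = 1·360 + 316; 360 = 1·316 + 44; 316 = 7·44 + 8; 44 = 5·8 + 4; 8 = 2·4 + 0 → gcd = 4; 36 = 4·9.
Back-substitution yields 676·(-118) + 1036·(77) = 4, so one solution is s = -118·9 = -1062, t = 77·9 = 693.
Solutions in s differ by 1036/4 = 259; the one in [0, 259) is -1062 mod 259 = 233.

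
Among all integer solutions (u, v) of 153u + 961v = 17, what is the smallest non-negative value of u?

Euclid: 961 = 6·153 + 43; 153 = 3·43 + 24; 43 = 1·24 + 19; 24 = 1·19 + 5; 19 = 3·5 + 4; 5 = 1·4 + 1; 4 = 4·1 + 0 → gcd = 1; 17 = 1·17.
Back-substitution yields 153·(201) + 961·(-32) = 1, so one solution is u = 201·17 = 3417, v = -32·17 = -544.
Solutions in u differ by 961/1 = 961; the one in [0, 961) is 3417 mod 961 = 534.

534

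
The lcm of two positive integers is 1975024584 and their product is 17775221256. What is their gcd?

9

gcd·lcm = product, so gcd = 17775221256/1975024584 = 9.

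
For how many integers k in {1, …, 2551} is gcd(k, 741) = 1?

741 = 3·13·19. Inclusion–exclusion on these primes:
2551 − ⌊2551/3⌋ − ⌊2551/13⌋ − ⌊2551/19⌋ + ⌊2551/39⌋ + ⌊2551/57⌋ + ⌊2551/247⌋ − ⌊2551/741⌋ = 1487

1487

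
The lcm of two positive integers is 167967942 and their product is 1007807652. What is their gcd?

From gcd × lcm = mn: gcd = 1007807652 / 167967942 = 6.

6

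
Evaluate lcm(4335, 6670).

5782890

4335 = 3 · 5 · 17²; 6670 = 2 · 5 · 23 · 29
max exponents: 2 · 3 · 5 · 17² · 23 · 29 = 5782890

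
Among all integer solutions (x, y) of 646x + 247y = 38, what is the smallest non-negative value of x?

gcd(646, 247) = 19 (Euclid: 646 = 2·247 + 152; 247 = 1·152 + 95; 152 = 1·95 + 57; 95 = 1·57 + 38; 57 = 1·38 + 19; 38 = 2·19 + 0), and 19 | 38.
Extended Euclid: 646·(5) + 247·(-13) = 19. Scale by 2: x₀ = 10.
General solution x = x₀ + 13t; reducing mod 13 gives x = 10 (and y = -26).

10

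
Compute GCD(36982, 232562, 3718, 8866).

36982 = 2 · 11 · 41²; 232562 = 2 · 11² · 31²; 3718 = 2 · 11 · 13²; 8866 = 2 · 11 · 13 · 31
gcd takes min exponent of each prime: 2 · 11 = 22

22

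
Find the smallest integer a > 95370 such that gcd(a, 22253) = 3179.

98549

22253 = 3179·7. Any a with gcd(a, 22253) = 3179 is a multiple of 3179, say 3179s, with s coprime to 7.
Need s > 95370/3179, so s ≥ 31. First s ≥ 31 with gcd(s, 7) = 1 is s = 31. Thus a = 3179·31 = 98549.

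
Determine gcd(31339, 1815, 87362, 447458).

121

gcd(31339, 1815): 31339 = 17·1815 + 484; 1815 = 3·484 + 363; 484 = 1·363 + 121; 363 = 3·121 + 0 → 121
gcd(121, 87362): 87362 = 722·121 + 0 → 121
gcd(121, 447458): 447458 = 3698·121 + 0 → 121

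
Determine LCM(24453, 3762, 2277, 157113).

lcm(24453, 3762) = 24453·3762/gcd = 91992186/1881 = 48906
lcm(48906, 2277) = 48906·2277/gcd = 111358962/99 = 1124838
lcm(1124838, 157113) = 1124838·157113/gcd = 176726672694/2277 = 77613822

77613822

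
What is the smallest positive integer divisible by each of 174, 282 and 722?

174 = 2 · 3 · 29; 282 = 2 · 3 · 47; 722 = 2 · 19²
lcm takes max exponent of each prime: 2 · 3 · 19² · 29 · 47 = 2952258

2952258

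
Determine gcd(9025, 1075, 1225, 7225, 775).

25

9025 = 5² · 19²; 1075 = 5² · 43; 1225 = 5² · 7²; 7225 = 5² · 17²; 775 = 5² · 31
gcd takes min exponent of each prime: 5² = 25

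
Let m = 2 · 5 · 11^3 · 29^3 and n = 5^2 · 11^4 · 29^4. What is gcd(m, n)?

162308795

min exponent per shared prime: 5 · 11^3 · 29^3 = 162308795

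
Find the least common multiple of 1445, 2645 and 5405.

1445 = 5 · 17²; 2645 = 5 · 23²; 5405 = 5 · 23 · 47
lcm takes max exponent of each prime: 5 · 17² · 23² · 47 = 35927035

35927035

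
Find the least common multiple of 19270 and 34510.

66500770

gcd first: 34510 = 1·19270 + 15240; 19270 = 1·15240 + 4030; 15240 = 3·4030 + 3150; 4030 = 1·3150 + 880; 3150 = 3·880 + 510; 880 = 1·510 + 370; 510 = 1·370 + 140; 370 = 2·140 + 90; 140 = 1·90 + 50; 90 = 1·50 + 40; 50 = 1·40 + 10; 40 = 4·10 + 0 → gcd = 10
lcm = 19270·34510/gcd = 665007700/10 = 66500770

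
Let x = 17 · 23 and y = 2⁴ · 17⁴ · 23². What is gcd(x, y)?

min exponent per shared prime: 17 · 23 = 391

391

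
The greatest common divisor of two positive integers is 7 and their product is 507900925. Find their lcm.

For any two positive integers, gcd × lcm equals their product. Hence lcm = 507900925 / 7 = 72557275.

72557275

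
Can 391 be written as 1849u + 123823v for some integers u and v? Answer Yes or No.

Yes

By Bézout, 1849u + 123823v = 391 has integer solutions iff gcd(1849, 123823) | 391.
Euclid: 123823 = 66·1849 + 1789; 1849 = 1·1789 + 60; 1789 = 29·60 + 49; 60 = 1·49 + 11; 49 = 4·11 + 5; 11 = 2·5 + 1; 5 = 5·1 + 0. gcd = 1; 391 mod 1 = 0. Yes.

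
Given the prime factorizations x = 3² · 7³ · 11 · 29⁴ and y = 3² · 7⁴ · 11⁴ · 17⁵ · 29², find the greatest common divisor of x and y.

28557837

min exponent per shared prime: 3² · 7³ · 11 · 29² = 28557837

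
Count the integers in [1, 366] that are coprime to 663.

212

Prime factors of 663: 3, 13, 17. Count integers ≤ 366 divisible by none of them.
By inclusion–exclusion: 366 − ⌊366/3⌋ − ⌊366/13⌋ − ⌊366/17⌋ + ⌊366/39⌋ + ⌊366/51⌋ + ⌊366/221⌋ − ⌊366/663⌋ = 212.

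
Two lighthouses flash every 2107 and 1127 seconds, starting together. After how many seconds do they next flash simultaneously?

2107 = 7² · 43; 1127 = 7² · 23
max exponents: 7² · 23 · 43 = 48461

48461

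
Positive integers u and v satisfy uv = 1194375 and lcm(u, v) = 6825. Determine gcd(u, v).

From gcd × lcm = uv: gcd = 1194375 / 6825 = 175.

175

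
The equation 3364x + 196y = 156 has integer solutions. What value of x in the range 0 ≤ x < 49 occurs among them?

11

gcd(3364, 196) = 4 (Euclid: 3364 = 17·196 + 32; 196 = 6·32 + 4; 32 = 8·4 + 0), and 4 | 156.
Extended Euclid: 3364·(-6) + 196·(103) = 4. Scale by 39: x₀ = -234.
General solution x = x₀ + 49t; reducing mod 49 gives x = 11 (and y = -188).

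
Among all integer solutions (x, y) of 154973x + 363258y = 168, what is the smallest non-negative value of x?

49332

gcd(154973, 363258) = 7 (Euclid: 363258 = 2·154973 + 53312; 154973 = 2·53312 + 48349; 53312 = 1·48349 + 4963; 48349 = 9·4963 + 3682; 4963 = 1·3682 + 1281; 3682 = 2·1281 + 1120; 1281 = 1·1120 + 161; 1120 = 6·161 + 154; 161 = 1·154 + 7; 154 = 22·7 + 0), and 7 | 168.
Extended Euclid: 154973·(-2269) + 363258·(968) = 7. Scale by 24: x₀ = -54456.
General solution x = x₀ + 51894t; reducing mod 51894 gives x = 49332 (and y = -21046).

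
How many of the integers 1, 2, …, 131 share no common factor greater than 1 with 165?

64

Prime factors of 165: 3, 5, 11. Count integers ≤ 131 divisible by none of them.
By inclusion–exclusion: 131 − ⌊131/3⌋ − ⌊131/5⌋ − ⌊131/11⌋ + ⌊131/15⌋ + ⌊131/33⌋ + ⌊131/55⌋ − ⌊131/165⌋ = 64.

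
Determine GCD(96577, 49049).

Euclid: 96577 = 1·49049 + 47528; 49049 = 1·47528 + 1521; 47528 = 31·1521 + 377; 1521 = 4·377 + 13; 377 = 29·13 + 0. Last nonzero remainder: 13.

13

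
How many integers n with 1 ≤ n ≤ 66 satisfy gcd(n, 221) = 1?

221 = 13·17. Inclusion–exclusion on these primes:
66 − ⌊66/13⌋ − ⌊66/17⌋ + ⌊66/221⌋ = 58

58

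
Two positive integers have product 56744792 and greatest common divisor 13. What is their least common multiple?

gcd·lcm = product, so lcm = 56744792/13 = 4364984.

4364984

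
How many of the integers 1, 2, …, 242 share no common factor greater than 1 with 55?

Prime factors of 55: 5, 11. Count integers ≤ 242 divisible by none of them.
By inclusion–exclusion: 242 − ⌊242/5⌋ − ⌊242/11⌋ + ⌊242/55⌋ = 176.

176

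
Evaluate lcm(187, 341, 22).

11594

lcm(187, 341) = 187·341/gcd = 63767/11 = 5797
lcm(5797, 22) = 5797·22/gcd = 127534/11 = 11594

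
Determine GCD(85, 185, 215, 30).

5

gcd(85, 185): 185 = 2·85 + 15; 85 = 5·15 + 10; 15 = 1·10 + 5; 10 = 2·5 + 0 → 5
gcd(5, 215): 215 = 43·5 + 0 → 5
gcd(5, 30): 30 = 6·5 + 0 → 5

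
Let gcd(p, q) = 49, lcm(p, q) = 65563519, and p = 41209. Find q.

Using pq = gcd(p,q)·lcm(p,q) = 49·65563519 = 3212612431, we get q = 3212612431/41209 = 77959.

77959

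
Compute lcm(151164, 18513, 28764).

859669668

lcm(151164, 18513) = 151164·18513/gcd = 2798499132/153 = 18290844
lcm(18290844, 28764) = 18290844·28764/gcd = 526117836816/612 = 859669668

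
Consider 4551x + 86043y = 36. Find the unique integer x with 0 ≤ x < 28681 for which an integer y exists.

gcd(4551, 86043) = 3 (Euclid: 86043 = 18·4551 + 4125; 4551 = 1·4125 + 426; 4125 = 9·426 + 291; 426 = 1·291 + 135; 291 = 2·135 + 21; 135 = 6·21 + 9; 21 = 2·9 + 3; 9 = 3·3 + 0), and 3 | 36.
Extended Euclid: 4551·(-8281) + 86043·(438) = 3. Scale by 12: x₀ = -99372.
General solution x = x₀ + 28681t; reducing mod 28681 gives x = 15352 (and y = -812).

15352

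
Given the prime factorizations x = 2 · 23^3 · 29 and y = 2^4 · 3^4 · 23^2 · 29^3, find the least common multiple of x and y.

max exponent per prime: 2^4 · 3^4 · 23^3 · 29^3 = 384576288048

384576288048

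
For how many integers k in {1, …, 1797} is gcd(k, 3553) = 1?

Prime factors of 3553: 11, 17, 19. Count integers ≤ 1797 divisible by none of them.
By inclusion–exclusion: 1797 − ⌊1797/11⌋ − ⌊1797/17⌋ − ⌊1797/19⌋ + ⌊1797/187⌋ + ⌊1797/209⌋ + ⌊1797/323⌋ − ⌊1797/3553⌋ = 1457.

1457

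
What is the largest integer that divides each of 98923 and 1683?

Euclid: 98923 = 58·1683 + 1309; 1683 = 1·1309 + 374; 1309 = 3·374 + 187; 374 = 2·187 + 0. Last nonzero remainder: 187.

187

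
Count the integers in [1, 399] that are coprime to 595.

258

Prime factors of 595: 5, 7, 17. Count integers ≤ 399 divisible by none of them.
By inclusion–exclusion: 399 − ⌊399/5⌋ − ⌊399/7⌋ − ⌊399/17⌋ + ⌊399/35⌋ + ⌊399/85⌋ + ⌊399/119⌋ − ⌊399/595⌋ = 258.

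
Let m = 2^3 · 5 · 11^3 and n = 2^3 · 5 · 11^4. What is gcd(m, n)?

min exponent per shared prime: 2^3 · 5 · 11^3 = 53240

53240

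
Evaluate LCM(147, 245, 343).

147 = 3 · 7²; 245 = 5 · 7²; 343 = 7³
lcm takes max exponent of each prime: 3 · 5 · 7³ = 5145

5145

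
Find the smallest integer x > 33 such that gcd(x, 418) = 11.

55

gcd(x, 418) = 11 forces 11 | x; write x = 11s. Then gcd(11s, 11·38) = 11·gcd(s, 38), so need gcd(s, 38) = 1.
11s > 33 gives s ≥ 4. The least s ≥ 4 coprime to 38 is 5, so x = 11·5 = 55.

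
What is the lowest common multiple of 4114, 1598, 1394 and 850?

4114 = 2 · 11² · 17; 1598 = 2 · 17 · 47; 1394 = 2 · 17 · 41; 850 = 2 · 5² · 17
lcm takes max exponent of each prime: 2 · 5² · 11² · 17 · 41 · 47 = 198191950

198191950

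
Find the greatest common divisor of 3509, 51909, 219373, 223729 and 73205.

gcd(3509, 51909): 51909 = 14·3509 + 2783; 3509 = 1·2783 + 726; 2783 = 3·726 + 605; 726 = 1·605 + 121; 605 = 5·121 + 0 → 121
gcd(121, 219373): 219373 = 1813·121 + 0 → 121
gcd(121, 223729): 223729 = 1849·121 + 0 → 121
gcd(121, 73205): 73205 = 605·121 + 0 → 121

121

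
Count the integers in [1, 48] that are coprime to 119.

Prime factors of 119: 7, 17. Count integers ≤ 48 divisible by none of them.
By inclusion–exclusion: 48 − ⌊48/7⌋ − ⌊48/17⌋ + ⌊48/119⌋ = 40.

40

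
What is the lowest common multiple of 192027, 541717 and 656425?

192027 = 3 · 11² · 23²; 541717 = 11⁴ · 37; 656425 = 5² · 7 · 11² · 31
lcm takes max exponent of each prime: 3 · 5² · 7 · 11⁴ · 23² · 31 · 37 = 4663898968575

4663898968575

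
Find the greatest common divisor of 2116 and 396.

4

Euclid: 2116 = 5·396 + 136; 396 = 2·136 + 124; 136 = 1·124 + 12; 124 = 10·12 + 4; 12 = 3·4 + 0. Last nonzero remainder: 4.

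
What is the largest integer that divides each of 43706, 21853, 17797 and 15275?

gcd(43706, 21853): 43706 = 2·21853 + 0 → 21853
gcd(21853, 17797): 21853 = 1·17797 + 4056; 17797 = 4·4056 + 1573; 4056 = 2·1573 + 910; 1573 = 1·910 + 663; 910 = 1·663 + 247; 663 = 2·247 + 169; 247 = 1·169 + 78; 169 = 2·78 + 13; 78 = 6·13 + 0 → 13
gcd(13, 15275): 15275 = 1175·13 + 0 → 13

13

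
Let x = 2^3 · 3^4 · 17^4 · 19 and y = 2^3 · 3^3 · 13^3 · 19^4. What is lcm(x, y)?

max exponent per prime: 2^3 · 3^4 · 13^3 · 17^4 · 19^4 = 15495841021341096

15495841021341096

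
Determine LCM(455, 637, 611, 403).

455 = 5 · 7 · 13; 637 = 7² · 13; 611 = 13 · 47; 403 = 13 · 31
lcm takes max exponent of each prime: 5 · 7² · 13 · 31 · 47 = 4640545

4640545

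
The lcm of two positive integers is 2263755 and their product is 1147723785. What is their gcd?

From gcd × lcm = pq: gcd = 1147723785 / 2263755 = 507.

507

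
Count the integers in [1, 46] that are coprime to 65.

65 = 5·13. Inclusion–exclusion on these primes:
46 − ⌊46/5⌋ − ⌊46/13⌋ + ⌊46/65⌋ = 34

34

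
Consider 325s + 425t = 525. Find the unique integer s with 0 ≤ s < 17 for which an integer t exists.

Euclid: 425 = 1·325 + 100; 325 = 3·100 + 25; 100 = 4·25 + 0 → gcd = 25; 525 = 25·21.
Back-substitution yields 325·(4) + 425·(-3) = 25, so one solution is s = 4·21 = 84, t = -3·21 = -63.
Solutions in s differ by 425/25 = 17; the one in [0, 17) is 84 mod 17 = 16.

16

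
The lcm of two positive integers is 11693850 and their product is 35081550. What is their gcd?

From gcd × lcm = uv: gcd = 35081550 / 11693850 = 3.

3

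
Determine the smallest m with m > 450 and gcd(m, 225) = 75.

225 = 75·3. Any m with gcd(m, 225) = 75 is a multiple of 75, say 75s, with s coprime to 3.
Need s > 450/75, so s ≥ 7. First s ≥ 7 with gcd(s, 3) = 1 is s = 7. Thus m = 75·7 = 525.

525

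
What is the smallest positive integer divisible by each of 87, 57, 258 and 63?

lcm(87, 57) = 87·57/gcd = 4959/3 = 1653
lcm(1653, 258) = 1653·258/gcd = 426474/3 = 142158
lcm(142158, 63) = 142158·63/gcd = 8955954/3 = 2985318

2985318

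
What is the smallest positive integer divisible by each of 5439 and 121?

gcd first: 5439 = 44·121 + 115; 121 = 1·115 + 6; 115 = 19·6 + 1; 6 = 6·1 + 0 → gcd = 1
lcm = 5439·121/gcd = 658119/1 = 658119

658119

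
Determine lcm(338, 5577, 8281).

546546

338 = 2 · 13²; 5577 = 3 · 11 · 13²; 8281 = 7² · 13²
lcm takes max exponent of each prime: 2 · 3 · 7² · 11 · 13² = 546546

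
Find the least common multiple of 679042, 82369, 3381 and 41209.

679042 = 2 · 7² · 13² · 41; 82369 = 7² · 41²; 3381 = 3 · 7² · 23; 41209 = 7² · 29²
lcm takes max exponent of each prime: 2 · 3 · 7² · 13² · 23 · 29² · 41² = 1615569256938

1615569256938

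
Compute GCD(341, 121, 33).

11

gcd(341, 121): 341 = 2·121 + 99; 121 = 1·99 + 22; 99 = 4·22 + 11; 22 = 2·11 + 0 → 11
gcd(11, 33): 33 = 3·11 + 0 → 11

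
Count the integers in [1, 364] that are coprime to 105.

105 = 3·5·7. Inclusion–exclusion on these primes:
364 − ⌊364/3⌋ − ⌊364/5⌋ − ⌊364/7⌋ + ⌊364/15⌋ + ⌊364/21⌋ + ⌊364/35⌋ − ⌊364/105⌋ = 167

167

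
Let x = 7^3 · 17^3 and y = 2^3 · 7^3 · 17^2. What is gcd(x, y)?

min exponent per shared prime: 7^3 · 17^2 = 99127

99127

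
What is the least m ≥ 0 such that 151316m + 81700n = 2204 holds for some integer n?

419

gcd(151316, 81700) = 76 (Euclid: 151316 = 1·81700 + 69616; 81700 = 1·69616 + 12084; 69616 = 5·12084 + 9196; 12084 = 1·9196 + 2888; 9196 = 3·2888 + 532; 2888 = 5·532 + 228; 532 = 2·228 + 76; 228 = 3·76 + 0), and 76 | 2204.
Extended Euclid: 151316·(311) + 81700·(-576) = 76. Scale by 29: m₀ = 9019.
General solution m = m₀ + 1075t; reducing mod 1075 gives m = 419 (and n = -776).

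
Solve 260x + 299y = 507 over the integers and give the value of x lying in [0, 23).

gcd(260, 299) = 13 (Euclid: 299 = 1·260 + 39; 260 = 6·39 + 26; 39 = 1·26 + 13; 26 = 2·13 + 0), and 13 | 507.
Extended Euclid: 260·(-8) + 299·(7) = 13. Scale by 39: x₀ = -312.
General solution x = x₀ + 23t; reducing mod 23 gives x = 10 (and y = -7).

10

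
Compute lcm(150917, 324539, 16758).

2273631310314

150917 = 13² · 19 · 47; 324539 = 19² · 29 · 31; 16758 = 2 · 3² · 7² · 19
lcm takes max exponent of each prime: 2 · 3² · 7² · 13² · 19² · 29 · 31 · 47 = 2273631310314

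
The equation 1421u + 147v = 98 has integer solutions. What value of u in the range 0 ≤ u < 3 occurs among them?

Euclid: 1421 = 9·147 + 98; 147 = 1·98 + 49; 98 = 2·49 + 0 → gcd = 49; 98 = 49·2.
Back-substitution yields 1421·(-1) + 147·(10) = 49, so one solution is u = -1·2 = -2, v = 10·2 = 20.
Solutions in u differ by 147/49 = 3; the one in [0, 3) is -2 mod 3 = 1.

1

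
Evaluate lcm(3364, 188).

gcd first: 3364 = 17·188 + 168; 188 = 1·168 + 20; 168 = 8·20 + 8; 20 = 2·8 + 4; 8 = 2·4 + 0 → gcd = 4
lcm = 3364·188/gcd = 632432/4 = 158108

158108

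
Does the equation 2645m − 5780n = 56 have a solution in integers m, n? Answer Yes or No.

gcd(2645, 5780): 5780 = 2·2645 + 490; 2645 = 5·490 + 195; 490 = 2·195 + 100; 195 = 1·100 + 95; 100 = 1·95 + 5; 95 = 19·5 + 0 → 5
5 does not divide 56, so a solution does not exist.

No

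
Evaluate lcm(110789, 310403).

gcd first: 310403 = 2·110789 + 88825; 110789 = 1·88825 + 21964; 88825 = 4·21964 + 969; 21964 = 22·969 + 646; 969 = 1·646 + 323; 646 = 2·323 + 0 → gcd = 323
lcm = 110789·310403/gcd = 34389237967/323 = 106468229

106468229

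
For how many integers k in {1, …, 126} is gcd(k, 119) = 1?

119 = 7·17. Inclusion–exclusion on these primes:
126 − ⌊126/7⌋ − ⌊126/17⌋ + ⌊126/119⌋ = 102

102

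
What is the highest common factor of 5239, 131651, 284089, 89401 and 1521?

169

5239 = 13² · 31; 131651 = 13² · 19 · 41; 284089 = 13² · 41²; 89401 = 13² · 23²; 1521 = 3² · 13²
gcd takes min exponent of each prime: 13² = 169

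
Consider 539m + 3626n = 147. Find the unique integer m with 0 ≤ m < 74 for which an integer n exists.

7

Euclid: 3626 = 6·539 + 392; 539 = 1·392 + 147; 392 = 2·147 + 98; 147 = 1·98 + 49; 98 = 2·49 + 0 → gcd = 49; 147 = 49·3.
Back-substitution yields 539·(27) + 3626·(-4) = 49, so one solution is m = 27·3 = 81, n = -4·3 = -12.
Solutions in m differ by 3626/49 = 74; the one in [0, 74) is 81 mod 74 = 7.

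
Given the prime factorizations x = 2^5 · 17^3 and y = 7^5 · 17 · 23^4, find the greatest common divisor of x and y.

min exponent per shared prime: 17 = 17

17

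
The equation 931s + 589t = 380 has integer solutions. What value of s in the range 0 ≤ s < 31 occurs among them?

gcd(931, 589) = 19 (Euclid: 931 = 1·589 + 342; 589 = 1·342 + 247; 342 = 1·247 + 95; 247 = 2·95 + 57; 95 = 1·57 + 38; 57 = 1·38 + 19; 38 = 2·19 + 0), and 19 | 380.
Extended Euclid: 931·(-12) + 589·(19) = 19. Scale by 20: s₀ = -240.
General solution s = s₀ + 31k; reducing mod 31 gives s = 8 (and t = -12).

8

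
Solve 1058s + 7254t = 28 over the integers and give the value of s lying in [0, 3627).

gcd(1058, 7254) = 2 (Euclid: 7254 = 6·1058 + 906; 1058 = 1·906 + 152; 906 = 5·152 + 146; 152 = 1·146 + 6; 146 = 24·6 + 2; 6 = 3·2 + 0), and 2 | 28.
Extended Euclid: 1058·(-1193) + 7254·(174) = 2. Scale by 14: s₀ = -16702.
General solution s = s₀ + 3627k; reducing mod 3627 gives s = 1433 (and t = -209).

1433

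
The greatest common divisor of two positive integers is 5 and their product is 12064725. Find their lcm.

2412945

gcd·lcm = product, so lcm = 12064725/5 = 2412945.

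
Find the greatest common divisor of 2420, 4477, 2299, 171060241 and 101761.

121

gcd(2420, 4477): 4477 = 1·2420 + 2057; 2420 = 1·2057 + 363; 2057 = 5·363 + 242; 363 = 1·242 + 121; 242 = 2·121 + 0 → 121
gcd(121, 2299): 2299 = 19·121 + 0 → 121
gcd(121, 171060241): 171060241 = 1413721·121 + 0 → 121
gcd(121, 101761): 101761 = 841·121 + 0 → 121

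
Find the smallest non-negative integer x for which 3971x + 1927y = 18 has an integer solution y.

Reduce mod 1927: 3971x ≡ 18 (mod 1927). With g = gcd(3971, 1927) = 1 dividing 18, divide through: 3971x ≡ 18 (mod 1927).
Since gcd(3971, 1927) = 1, x ≡ 18·(3971)⁻¹ ≡ 1186 (mod 1927). Smallest non-negative: 1186.

1186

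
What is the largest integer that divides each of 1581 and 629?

Euclid: 1581 = 2·629 + 323; 629 = 1·323 + 306; 323 = 1·306 + 17; 306 = 18·17 + 0. Last nonzero remainder: 17.

17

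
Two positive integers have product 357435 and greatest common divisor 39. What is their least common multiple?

Since gcd(p,q)·lcm(p,q) = pq, lcm = 357435/39 = 9165.

9165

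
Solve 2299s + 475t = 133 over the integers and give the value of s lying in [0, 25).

gcd(2299, 475) = 19 (Euclid: 2299 = 4·475 + 399; 475 = 1·399 + 76; 399 = 5·76 + 19; 76 = 4·19 + 0), and 19 | 133.
Extended Euclid: 2299·(6) + 475·(-29) = 19. Scale by 7: s₀ = 42.
General solution s = s₀ + 25k; reducing mod 25 gives s = 17 (and t = -82).

17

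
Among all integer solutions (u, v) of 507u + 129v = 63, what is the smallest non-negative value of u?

36

Reduce mod 129: 507u ≡ 63 (mod 129). With g = gcd(507, 129) = 3 dividing 63, divide through: 169u ≡ 21 (mod 43).
Since gcd(169, 43) = 1, u ≡ 21·(169)⁻¹ ≡ 36 (mod 43). Smallest non-negative: 36.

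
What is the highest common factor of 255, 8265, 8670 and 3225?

gcd(255, 8265): 8265 = 32·255 + 105; 255 = 2·105 + 45; 105 = 2·45 + 15; 45 = 3·15 + 0 → 15
gcd(15, 8670): 8670 = 578·15 + 0 → 15
gcd(15, 3225): 3225 = 215·15 + 0 → 15

15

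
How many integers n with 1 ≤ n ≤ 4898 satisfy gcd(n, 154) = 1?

1908

154 = 2·7·11. Inclusion–exclusion on these primes:
4898 − ⌊4898/2⌋ − ⌊4898/7⌋ − ⌊4898/11⌋ + ⌊4898/14⌋ + ⌊4898/22⌋ + ⌊4898/77⌋ − ⌊4898/154⌋ = 1908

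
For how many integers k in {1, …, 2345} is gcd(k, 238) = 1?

946

Prime factors of 238: 2, 7, 17. Count integers ≤ 2345 divisible by none of them.
By inclusion–exclusion: 2345 − ⌊2345/2⌋ − ⌊2345/7⌋ − ⌊2345/17⌋ + ⌊2345/14⌋ + ⌊2345/34⌋ + ⌊2345/119⌋ − ⌊2345/238⌋ = 946.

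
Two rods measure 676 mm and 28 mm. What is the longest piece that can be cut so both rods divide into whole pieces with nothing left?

676 = 2² · 13²
28 = 2² · 7
Common: 2² = 4

4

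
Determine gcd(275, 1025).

25

Euclid: 1025 = 3·275 + 200; 275 = 1·200 + 75; 200 = 2·75 + 50; 75 = 1·50 + 25; 50 = 2·25 + 0. Last nonzero remainder: 25.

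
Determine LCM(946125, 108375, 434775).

946125 = 3² · 5³ · 29²; 108375 = 3 · 5³ · 17²; 434775 = 3 · 5² · 11 · 17 · 31
lcm takes max exponent of each prime: 3² · 5³ · 11 · 17² · 29² · 31 = 93239672625

93239672625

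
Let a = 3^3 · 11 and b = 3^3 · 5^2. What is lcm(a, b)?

7425

max exponent per prime: 3^3 · 5^2 · 11 = 7425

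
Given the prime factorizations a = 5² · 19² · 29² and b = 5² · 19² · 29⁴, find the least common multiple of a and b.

max exponent per prime: 5² · 19² · 29⁴ = 6383211025

6383211025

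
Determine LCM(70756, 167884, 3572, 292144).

70756 = 2² · 7² · 19²; 167884 = 2² · 19 · 47²; 3572 = 2² · 19 · 47; 292144 = 2⁴ · 19 · 31²
lcm takes max exponent of each prime: 2⁴ · 7² · 19² · 31² · 47² = 600817215376

600817215376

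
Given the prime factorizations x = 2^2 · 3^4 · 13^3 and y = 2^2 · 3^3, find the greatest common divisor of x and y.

108

min exponent per shared prime: 2^2 · 3^3 = 108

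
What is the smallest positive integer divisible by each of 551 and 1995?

57855

gcd first: 1995 = 3·551 + 342; 551 = 1·342 + 209; 342 = 1·209 + 133; 209 = 1·133 + 76; 133 = 1·76 + 57; 76 = 1·57 + 19; 57 = 3·19 + 0 → gcd = 19
lcm = 551·1995/gcd = 1099245/19 = 57855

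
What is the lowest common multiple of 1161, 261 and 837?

lcm(1161, 261) = 1161·261/gcd = 303021/9 = 33669
lcm(33669, 837) = 33669·837/gcd = 28180953/27 = 1043739

1043739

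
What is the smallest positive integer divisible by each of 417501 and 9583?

417501 = 3³ · 7 · 47²; 9583 = 7 · 37²
max exponents: 3³ · 7 · 37² · 47² = 571558869

571558869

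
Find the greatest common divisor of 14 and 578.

14 = 2 · 7
578 = 2 · 17²
Common: 2 = 2

2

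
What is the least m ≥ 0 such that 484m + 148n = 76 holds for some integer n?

Euclid: 484 = 3·148 + 40; 148 = 3·40 + 28; 40 = 1·28 + 12; 28 = 2·12 + 4; 12 = 3·4 + 0 → gcd = 4; 76 = 4·19.
Back-substitution yields 484·(-11) + 148·(36) = 4, so one solution is m = -11·19 = -209, n = 36·19 = 684.
Solutions in m differ by 148/4 = 37; the one in [0, 37) is -209 mod 37 = 13.

13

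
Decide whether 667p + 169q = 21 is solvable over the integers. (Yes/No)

Yes

gcd(667, 169): 667 = 3·169 + 160; 169 = 1·160 + 9; 160 = 17·9 + 7; 9 = 1·7 + 2; 7 = 3·2 + 1; 2 = 2·1 + 0 → 1
1 divides 21, so a solution exists.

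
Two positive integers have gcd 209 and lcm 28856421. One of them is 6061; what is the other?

995049

Using mn = gcd(m,n)·lcm(m,n) = 209·28856421 = 6030991989, we get n = 6030991989/6061 = 995049.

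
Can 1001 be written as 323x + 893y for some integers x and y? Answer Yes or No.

No

gcd(323, 893): 893 = 2·323 + 247; 323 = 1·247 + 76; 247 = 3·76 + 19; 76 = 4·19 + 0 → 19
19 does not divide 1001, so a solution does not exist.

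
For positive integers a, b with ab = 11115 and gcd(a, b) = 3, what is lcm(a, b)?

gcd·lcm = product, so lcm = 11115/3 = 3705.

3705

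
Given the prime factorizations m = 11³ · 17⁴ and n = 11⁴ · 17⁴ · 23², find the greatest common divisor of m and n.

111166451

min exponent per shared prime: 11³ · 17⁴ = 111166451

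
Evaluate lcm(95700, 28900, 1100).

lcm(95700, 28900) = 95700·28900/gcd = 2765730000/100 = 27657300
lcm(27657300, 1100) = 27657300·1100/gcd = 30423030000/1100 = 27657300

27657300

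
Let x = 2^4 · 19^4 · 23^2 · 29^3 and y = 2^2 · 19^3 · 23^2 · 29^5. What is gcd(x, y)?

353973263516

min exponent per shared prime: 2^2 · 19^3 · 23^2 · 29^3 = 353973263516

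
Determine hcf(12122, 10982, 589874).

12122 = 2 · 11 · 19 · 29; 10982 = 2 · 17² · 19; 589874 = 2 · 19³ · 43
gcd takes min exponent of each prime: 2 · 19 = 38

38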